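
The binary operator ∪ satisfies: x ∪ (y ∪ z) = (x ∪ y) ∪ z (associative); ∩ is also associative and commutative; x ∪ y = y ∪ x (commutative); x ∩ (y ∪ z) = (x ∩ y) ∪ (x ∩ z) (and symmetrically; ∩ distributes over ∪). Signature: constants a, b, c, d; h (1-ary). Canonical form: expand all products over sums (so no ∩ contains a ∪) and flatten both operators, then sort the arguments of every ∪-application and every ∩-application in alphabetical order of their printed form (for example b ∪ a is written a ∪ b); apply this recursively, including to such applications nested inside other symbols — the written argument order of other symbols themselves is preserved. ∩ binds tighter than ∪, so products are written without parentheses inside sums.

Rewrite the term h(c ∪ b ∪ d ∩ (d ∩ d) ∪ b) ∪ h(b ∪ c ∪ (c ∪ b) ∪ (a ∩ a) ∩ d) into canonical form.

Answer: h(a ∩ a ∩ d ∪ b ∪ b ∪ c ∪ c) ∪ h(b ∪ b ∪ c ∪ d ∩ d ∩ d)

Derivation:
Flatten:  h(b ∪ b ∪ c ∪ d ∩ d ∩ d) ∪ h(a ∩ a ∩ d ∪ b ∪ b ∪ c ∪ c)
Sort:  h(a ∩ a ∩ d ∪ b ∪ b ∪ c ∪ c) ∪ h(b ∪ b ∪ c ∪ d ∩ d ∩ d)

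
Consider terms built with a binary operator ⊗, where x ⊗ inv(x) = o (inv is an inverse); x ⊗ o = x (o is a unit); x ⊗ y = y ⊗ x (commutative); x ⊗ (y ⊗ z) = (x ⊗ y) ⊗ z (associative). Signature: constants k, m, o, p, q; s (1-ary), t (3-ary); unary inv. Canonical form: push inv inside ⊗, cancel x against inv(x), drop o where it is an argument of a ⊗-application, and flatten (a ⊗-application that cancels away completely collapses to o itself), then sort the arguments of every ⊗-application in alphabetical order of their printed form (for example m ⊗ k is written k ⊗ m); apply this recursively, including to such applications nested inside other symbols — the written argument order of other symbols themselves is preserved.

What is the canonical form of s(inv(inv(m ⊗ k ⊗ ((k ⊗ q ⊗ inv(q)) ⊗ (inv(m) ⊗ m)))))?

Answer: s(k ⊗ k ⊗ m)

Derivation:
Descend into:  m ⊗ k ⊗ ((k ⊗ q ⊗ inv(q)) ⊗ (inv(m) ⊗ m))
Cancel inverse pairs:  q cancels
Collect:  m ⊗ k ⊗ k
Sort:  k ⊗ k ⊗ m
Reassemble:  s(k ⊗ k ⊗ m)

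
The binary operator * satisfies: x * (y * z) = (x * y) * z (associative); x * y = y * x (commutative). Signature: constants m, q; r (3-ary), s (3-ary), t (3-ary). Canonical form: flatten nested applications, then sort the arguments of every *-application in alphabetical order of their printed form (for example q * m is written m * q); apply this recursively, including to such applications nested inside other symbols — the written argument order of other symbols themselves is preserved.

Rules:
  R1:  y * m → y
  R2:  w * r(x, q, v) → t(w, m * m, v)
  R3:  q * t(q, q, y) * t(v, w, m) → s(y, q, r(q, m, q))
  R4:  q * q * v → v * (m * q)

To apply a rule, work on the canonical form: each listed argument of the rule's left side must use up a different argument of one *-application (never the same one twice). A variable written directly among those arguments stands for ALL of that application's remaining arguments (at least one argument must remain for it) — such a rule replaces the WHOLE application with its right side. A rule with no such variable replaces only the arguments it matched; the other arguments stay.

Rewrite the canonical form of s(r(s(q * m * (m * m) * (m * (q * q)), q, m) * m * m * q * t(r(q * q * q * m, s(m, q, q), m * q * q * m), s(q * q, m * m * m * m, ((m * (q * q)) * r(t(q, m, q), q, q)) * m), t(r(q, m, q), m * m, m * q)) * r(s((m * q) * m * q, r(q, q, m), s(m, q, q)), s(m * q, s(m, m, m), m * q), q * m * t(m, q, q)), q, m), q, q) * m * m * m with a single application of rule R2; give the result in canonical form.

Canonical form:  m * m * m * s(r(m * m * q * r(s(m * m * q * q, r(q, q, m), s(m, q, q)), s(m * q, s(m, m, m), m * q), m * q * t(m, q, q)) * s(m * m * m * m * q * q * q, q, m) * t(r(m * q * q * q, s(m, q, q), m * m * q * q), s(q * q, m * m * m * m, m * m * q * q * r(t(q, m, q), q, q)), t(r(q, m, q), m * m, m * q)), q, m), q, q)
R2 matches:  uses r(t(q, m, q), q, q);  v := q, w := m * m * q * q, x := t(q, m, q)
The variable takes the whole remainder — replace the entire application.
New term:  m * m * m * s(r(m * m * q * r(s(m * m * q * q, r(q, q, m), s(m, q, q)), s(m * q, s(m, m, m), m * q), m * q * t(m, q, q)) * s(m * m * m * m * q * q * q, q, m) * t(r(m * q * q * q, s(m, q, q), m * m * q * q), s(q * q, m * m * m * m, t(m * m * q * q, m * m, q)), t(r(q, m, q), m * m, m * q)), q, m), q, q)

Answer: m * m * m * s(r(m * m * q * r(s(m * m * q * q, r(q, q, m), s(m, q, q)), s(m * q, s(m, m, m), m * q), m * q * t(m, q, q)) * s(m * m * m * m * q * q * q, q, m) * t(r(m * q * q * q, s(m, q, q), m * m * q * q), s(q * q, m * m * m * m, t(m * m * q * q, m * m, q)), t(r(q, m, q), m * m, m * q)), q, m), q, q)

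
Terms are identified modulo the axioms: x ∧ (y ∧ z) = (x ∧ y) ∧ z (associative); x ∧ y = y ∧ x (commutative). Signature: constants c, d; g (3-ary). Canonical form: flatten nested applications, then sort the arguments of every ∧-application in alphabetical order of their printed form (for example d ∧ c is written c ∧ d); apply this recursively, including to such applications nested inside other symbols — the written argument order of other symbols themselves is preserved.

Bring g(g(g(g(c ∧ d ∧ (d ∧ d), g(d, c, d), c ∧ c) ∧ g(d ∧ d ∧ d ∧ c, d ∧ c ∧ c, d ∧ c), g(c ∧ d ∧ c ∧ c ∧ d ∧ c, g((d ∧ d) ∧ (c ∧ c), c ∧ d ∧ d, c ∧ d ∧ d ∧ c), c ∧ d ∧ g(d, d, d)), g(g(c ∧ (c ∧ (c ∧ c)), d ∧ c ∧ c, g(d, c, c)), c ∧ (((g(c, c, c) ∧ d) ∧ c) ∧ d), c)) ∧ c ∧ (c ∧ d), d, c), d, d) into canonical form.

Focus inside:  g(g(c ∧ d ∧ (d ∧ d), g(d, c, d), c ∧ c) ∧ g(d ∧ d ∧ d ∧ c, d ∧ c ∧ c, d ∧ c), g(c ∧ d ∧ c ∧ c ∧ d ∧ c, g((d ∧ d) ∧ (c ∧ c), c ∧ d ∧ d, c ∧ d ∧ d ∧ c), c ∧ d ∧ g(d, d, d)), g(g(c ∧ (c ∧ (c ∧ c)), d ∧ c ∧ c, g(d, c, c)), c ∧ (((g(c, c, c) ∧ d) ∧ c) ∧ d), c)) ∧ c ∧ (c ∧ d)
Merge nested applications:  g(g(c ∧ d ∧ (d ∧ d), g(d, c, d), c ∧ c) ∧ g(d ∧ d ∧ d ∧ c, d ∧ c ∧ c, d ∧ c), g(c ∧ d ∧ c ∧ c ∧ d ∧ c, g((d ∧ d) ∧ (c ∧ c), c ∧ d ∧ d, c ∧ d ∧ d ∧ c), c ∧ d ∧ g(d, d, d)), g(g(c ∧ (c ∧ (c ∧ c)), d ∧ c ∧ c, g(d, c, c)), c ∧ (((g(c, c, c) ∧ d) ∧ c) ∧ d), c)) ∧ c ∧ c ∧ d
Inside:  g(g(c ∧ d ∧ (d ∧ d), g(d, c, d), c ∧ c) ∧ g(d ∧ d ∧ d ∧ c, d ∧ c ∧ c, d ∧ c), g(c ∧ d ∧ c ∧ c ∧ d ∧ c, g((d ∧ d) ∧ (c ∧ c), c ∧ d ∧ d, c ∧ d ∧ d ∧ c), c ∧ d ∧ g(d, d, d)), g(g(c ∧ (c ∧ (c ∧ c)), d ∧ c ∧ c, g(d, c, c)), c ∧ (((g(c, c, c) ∧ d) ∧ c) ∧ d), c))  →  g(g(c ∧ d ∧ d ∧ d, c ∧ c ∧ d, c ∧ d) ∧ g(c ∧ d ∧ d ∧ d, g(d, c, d), c ∧ c), g(c ∧ c ∧ c ∧ c ∧ d ∧ d, g(c ∧ c ∧ d ∧ d, c ∧ d ∧ d, c ∧ c ∧ d ∧ d), c ∧ d ∧ g(d, d, d)), g(g(c ∧ c ∧ c ∧ c, c ∧ c ∧ d, g(d, c, c)), c ∧ c ∧ d ∧ d ∧ g(c, c, c), c))
Sort arguments:  c ∧ c ∧ d ∧ g(g(c ∧ d ∧ d ∧ d, c ∧ c ∧ d, c ∧ d) ∧ g(c ∧ d ∧ d ∧ d, g(d, c, d), c ∧ c), g(c ∧ c ∧ c ∧ c ∧ d ∧ d, g(c ∧ c ∧ d ∧ d, c ∧ d ∧ d, c ∧ c ∧ d ∧ d), c ∧ d ∧ g(d, d, d)), g(g(c ∧ c ∧ c ∧ c, c ∧ c ∧ d, g(d, c, c)), c ∧ c ∧ d ∧ d ∧ g(c, c, c), c))
Rebuild:  g(g(c ∧ c ∧ d ∧ g(g(c ∧ d ∧ d ∧ d, c ∧ c ∧ d, c ∧ d) ∧ g(c ∧ d ∧ d ∧ d, g(d, c, d), c ∧ c), g(c ∧ c ∧ c ∧ c ∧ d ∧ d, g(c ∧ c ∧ d ∧ d, c ∧ d ∧ d, c ∧ c ∧ d ∧ d), c ∧ d ∧ g(d, d, d)), g(g(c ∧ c ∧ c ∧ c, c ∧ c ∧ d, g(d, c, c)), c ∧ c ∧ d ∧ d ∧ g(c, c, c), c)), d, c), d, d)

Answer: g(g(c ∧ c ∧ d ∧ g(g(c ∧ d ∧ d ∧ d, c ∧ c ∧ d, c ∧ d) ∧ g(c ∧ d ∧ d ∧ d, g(d, c, d), c ∧ c), g(c ∧ c ∧ c ∧ c ∧ d ∧ d, g(c ∧ c ∧ d ∧ d, c ∧ d ∧ d, c ∧ c ∧ d ∧ d), c ∧ d ∧ g(d, d, d)), g(g(c ∧ c ∧ c ∧ c, c ∧ c ∧ d, g(d, c, c)), c ∧ c ∧ d ∧ d ∧ g(c, c, c), c)), d, c), d, d)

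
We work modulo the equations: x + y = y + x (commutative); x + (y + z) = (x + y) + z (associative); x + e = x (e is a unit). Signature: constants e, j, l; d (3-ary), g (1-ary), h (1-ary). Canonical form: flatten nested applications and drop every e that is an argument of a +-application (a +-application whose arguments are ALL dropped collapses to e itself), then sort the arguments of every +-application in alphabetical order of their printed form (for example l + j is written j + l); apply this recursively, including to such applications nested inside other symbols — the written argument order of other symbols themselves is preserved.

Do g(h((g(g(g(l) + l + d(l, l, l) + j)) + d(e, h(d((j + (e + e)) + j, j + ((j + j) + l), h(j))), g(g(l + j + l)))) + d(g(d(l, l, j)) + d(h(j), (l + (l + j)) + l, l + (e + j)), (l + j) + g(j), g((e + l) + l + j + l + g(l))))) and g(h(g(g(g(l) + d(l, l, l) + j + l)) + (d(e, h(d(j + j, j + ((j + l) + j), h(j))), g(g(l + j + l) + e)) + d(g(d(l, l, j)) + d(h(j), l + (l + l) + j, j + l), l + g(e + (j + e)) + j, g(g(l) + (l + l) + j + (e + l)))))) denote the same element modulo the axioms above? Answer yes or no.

Answer: yes — both canonical forms are g(h(d(d(h(j), j + l + l + l, j + l) + g(d(l, l, j)), g(j) + j + l, g(g(l) + j + l + l + l)) + d(e, h(d(j + j, j + j + j + l, h(j))), g(g(j + l + l))) + g(g(d(l, l, l) + g(l) + j + l))))

Derivation:
Left:  g(h((g(g(g(l) + l + d(l, l, l) + j)) + d(e, h(d((j + (e + e)) + j, j + ((j + j) + l), h(j))), g(g(l + j + l)))) + d(g(d(l, l, j)) + d(h(j), (l + (l + j)) + l, l + (e + j)), (l + j) + g(j), g((e + l) + l + j + l + g(l)))))
  Work inside:  (g(g(g(l) + l + d(l, l, l) + j)) + d(e, h(d((j + (e + e)) + j, j + ((j + j) + l), h(j))), g(g(l + j + l)))) + d(g(d(l, l, j)) + d(h(j), (l + (l + j)) + l, l + (e + j)), (l + j) + g(j), g((e + l) + l + j + l + g(l)))
  Un-nest:  g(g(g(l) + l + d(l, l, l) + j)) + d(e, h(d((j + (e + e)) + j, j + ((j + j) + l), h(j))), g(g(l + j + l))) + d(g(d(l, l, j)) + d(h(j), (l + (l + j)) + l, l + (e + j)), (l + j) + g(j), g((e + l) + l + j + l + g(l)))
  Simplify inside:  g(g(g(l) + l + d(l, l, l) + j))  →  g(g(d(l, l, l) + g(l) + j + l))
  Inside:  d(e, h(d((j + (e + e)) + j, j + ((j + j) + l), h(j))), g(g(l + j + l)))  →  d(e, h(d(j + j, j + j + j + l, h(j))), g(g(j + l + l)))
  Canonicalize subterm:  d(g(d(l, l, j)) + d(h(j), (l + (l + j)) + l, l + (e + j)), (l + j) + g(j), g((e + l) + l + j + l + g(l)))  →  d(d(h(j), j + l + l + l, j + l) + g(d(l, l, j)), g(j) + j + l, g(g(l) + j + l + l + l))
  Order the arguments:  d(d(h(j), j + l + l + l, j + l) + g(d(l, l, j)), g(j) + j + l, g(g(l) + j + l + l + l)) + d(e, h(d(j + j, j + j + j + l, h(j))), g(g(j + l + l))) + g(g(d(l, l, l) + g(l) + j + l))
  Rebuild:  g(h(d(d(h(j), j + l + l + l, j + l) + g(d(l, l, j)), g(j) + j + l, g(g(l) + j + l + l + l)) + d(e, h(d(j + j, j + j + j + l, h(j))), g(g(j + l + l))) + g(g(d(l, l, l) + g(l) + j + l))))
Right:  g(h(g(g(g(l) + d(l, l, l) + j + l)) + (d(e, h(d(j + j, j + ((j + l) + j), h(j))), g(g(l + j + l) + e)) + d(g(d(l, l, j)) + d(h(j), l + (l + l) + j, j + l), l + g(e + (j + e)) + j, g(g(l) + (l + l) + j + (e + l))))))
  Focus inside:  g(g(g(l) + d(l, l, l) + j + l)) + (d(e, h(d(j + j, j + ((j + l) + j), h(j))), g(g(l + j + l) + e)) + d(g(d(l, l, j)) + d(h(j), l + (l + l) + j, j + l), l + g(e + (j + e)) + j, g(g(l) + (l + l) + j + (e + l))))
  Merge nested applications:  g(g(g(l) + d(l, l, l) + j + l)) + d(e, h(d(j + j, j + ((j + l) + j), h(j))), g(g(l + j + l) + e)) + d(g(d(l, l, j)) + d(h(j), l + (l + l) + j, j + l), l + g(e + (j + e)) + j, g(g(l) + (l + l) + j + (e + l)))
  Inside:  g(g(g(l) + d(l, l, l) + j + l))  →  g(g(d(l, l, l) + g(l) + j + l))
  Simplify inside:  d(e, h(d(j + j, j + ((j + l) + j), h(j))), g(g(l + j + l) + e))  →  d(e, h(d(j + j, j + j + j + l, h(j))), g(g(j + l + l)))
  Inside:  d(g(d(l, l, j)) + d(h(j), l + (l + l) + j, j + l), l + g(e + (j + e)) + j, g(g(l) + (l + l) + j + (e + l)))  →  d(d(h(j), j + l + l + l, j + l) + g(d(l, l, j)), g(j) + j + l, g(g(l) + j + l + l + l))
  Order the arguments:  d(d(h(j), j + l + l + l, j + l) + g(d(l, l, j)), g(j) + j + l, g(g(l) + j + l + l + l)) + d(e, h(d(j + j, j + j + j + l, h(j))), g(g(j + l + l))) + g(g(d(l, l, l) + g(l) + j + l))
  Put back:  g(h(d(d(h(j), j + l + l + l, j + l) + g(d(l, l, j)), g(j) + j + l, g(g(l) + j + l + l + l)) + d(e, h(d(j + j, j + j + j + l, h(j))), g(g(j + l + l))) + g(g(d(l, l, l) + g(l) + j + l))))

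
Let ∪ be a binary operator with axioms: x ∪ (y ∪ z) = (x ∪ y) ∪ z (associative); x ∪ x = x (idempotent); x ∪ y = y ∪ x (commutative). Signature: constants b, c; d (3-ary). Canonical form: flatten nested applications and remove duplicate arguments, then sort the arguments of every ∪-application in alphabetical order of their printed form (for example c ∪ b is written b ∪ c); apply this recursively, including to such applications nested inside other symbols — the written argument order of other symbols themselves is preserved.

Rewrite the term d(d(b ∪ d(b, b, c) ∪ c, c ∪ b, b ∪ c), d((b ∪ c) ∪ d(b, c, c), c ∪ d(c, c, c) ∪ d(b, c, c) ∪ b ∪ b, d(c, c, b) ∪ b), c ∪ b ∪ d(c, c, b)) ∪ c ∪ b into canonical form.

Canonicalize subterm:  d(d(b ∪ d(b, b, c) ∪ c, c ∪ b, b ∪ c), d((b ∪ c) ∪ d(b, c, c), c ∪ d(c, c, c) ∪ d(b, c, c) ∪ b ∪ b, d(c, c, b) ∪ b), c ∪ b ∪ d(c, c, b))  →  d(d(b ∪ c ∪ d(b, b, c), b ∪ c, b ∪ c), d(b ∪ c ∪ d(b, c, c), b ∪ c ∪ d(b, c, c) ∪ d(c, c, c), b ∪ d(c, c, b)), b ∪ c ∪ d(c, c, b))
Sort:  b ∪ c ∪ d(d(b ∪ c ∪ d(b, b, c), b ∪ c, b ∪ c), d(b ∪ c ∪ d(b, c, c), b ∪ c ∪ d(b, c, c) ∪ d(c, c, c), b ∪ d(c, c, b)), b ∪ c ∪ d(c, c, b))

Answer: b ∪ c ∪ d(d(b ∪ c ∪ d(b, b, c), b ∪ c, b ∪ c), d(b ∪ c ∪ d(b, c, c), b ∪ c ∪ d(b, c, c) ∪ d(c, c, c), b ∪ d(c, c, b)), b ∪ c ∪ d(c, c, b))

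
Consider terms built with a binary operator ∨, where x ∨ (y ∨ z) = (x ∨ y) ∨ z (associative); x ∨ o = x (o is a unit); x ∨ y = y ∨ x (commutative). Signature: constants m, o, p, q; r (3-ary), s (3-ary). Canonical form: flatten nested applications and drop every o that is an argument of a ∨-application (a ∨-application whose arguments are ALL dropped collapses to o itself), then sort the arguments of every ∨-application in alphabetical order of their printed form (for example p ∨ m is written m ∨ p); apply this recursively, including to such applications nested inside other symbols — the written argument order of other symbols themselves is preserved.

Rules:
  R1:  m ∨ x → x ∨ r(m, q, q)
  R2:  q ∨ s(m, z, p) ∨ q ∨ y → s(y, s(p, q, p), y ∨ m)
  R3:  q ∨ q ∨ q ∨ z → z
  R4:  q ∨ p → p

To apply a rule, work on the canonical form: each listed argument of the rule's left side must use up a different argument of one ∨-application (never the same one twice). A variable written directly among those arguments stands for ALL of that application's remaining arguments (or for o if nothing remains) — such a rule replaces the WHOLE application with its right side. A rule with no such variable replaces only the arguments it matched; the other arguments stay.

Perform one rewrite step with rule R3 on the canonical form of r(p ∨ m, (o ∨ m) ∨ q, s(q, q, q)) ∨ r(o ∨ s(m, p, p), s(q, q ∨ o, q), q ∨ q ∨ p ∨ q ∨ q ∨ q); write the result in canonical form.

Answer: r(m ∨ p, m ∨ q, s(q, q, q)) ∨ r(s(m, p, p), s(q, q, q), p ∨ q ∨ q)

Derivation:
Canonical form:  r(m ∨ p, m ∨ q, s(q, q, q)) ∨ r(s(m, p, p), s(q, q, q), p ∨ q ∨ q ∨ q ∨ q ∨ q)
Match R3:  consume q, q, q;  z := p ∨ q ∨ q
The extension variable absorbs all remaining arguments, so the whole application is rewritten.
Result:  r(m ∨ p, m ∨ q, s(q, q, q)) ∨ r(s(m, p, p), s(q, q, q), p ∨ q ∨ q)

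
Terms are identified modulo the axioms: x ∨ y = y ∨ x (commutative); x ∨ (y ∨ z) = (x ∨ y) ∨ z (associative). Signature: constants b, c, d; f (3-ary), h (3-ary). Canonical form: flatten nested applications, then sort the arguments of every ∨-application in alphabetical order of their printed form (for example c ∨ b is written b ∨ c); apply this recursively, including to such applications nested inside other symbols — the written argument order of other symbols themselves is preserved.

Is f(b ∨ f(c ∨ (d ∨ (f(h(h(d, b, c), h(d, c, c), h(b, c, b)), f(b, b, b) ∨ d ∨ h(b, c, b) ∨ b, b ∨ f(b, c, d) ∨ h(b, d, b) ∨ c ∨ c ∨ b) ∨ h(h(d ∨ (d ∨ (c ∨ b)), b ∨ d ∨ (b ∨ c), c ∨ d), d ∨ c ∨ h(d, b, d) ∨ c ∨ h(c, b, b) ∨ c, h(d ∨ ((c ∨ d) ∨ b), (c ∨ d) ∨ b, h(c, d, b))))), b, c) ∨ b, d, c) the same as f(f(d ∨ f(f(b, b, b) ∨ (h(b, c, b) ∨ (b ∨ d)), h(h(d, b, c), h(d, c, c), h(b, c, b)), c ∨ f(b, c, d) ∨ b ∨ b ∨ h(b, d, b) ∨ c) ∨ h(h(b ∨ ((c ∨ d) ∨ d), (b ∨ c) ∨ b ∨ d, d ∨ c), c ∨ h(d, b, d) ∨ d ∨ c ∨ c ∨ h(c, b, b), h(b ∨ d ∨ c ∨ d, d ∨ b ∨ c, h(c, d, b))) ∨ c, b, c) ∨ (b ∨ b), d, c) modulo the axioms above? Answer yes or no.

Left:  f(b ∨ f(c ∨ (d ∨ (f(h(h(d, b, c), h(d, c, c), h(b, c, b)), f(b, b, b) ∨ d ∨ h(b, c, b) ∨ b, b ∨ f(b, c, d) ∨ h(b, d, b) ∨ c ∨ c ∨ b) ∨ h(h(d ∨ (d ∨ (c ∨ b)), b ∨ d ∨ (b ∨ c), c ∨ d), d ∨ c ∨ h(d, b, d) ∨ c ∨ h(c, b, b) ∨ c, h(d ∨ ((c ∨ d) ∨ b), (c ∨ d) ∨ b, h(c, d, b))))), b, c) ∨ b, d, c)
  Focus inside:  b ∨ f(c ∨ (d ∨ (f(h(h(d, b, c), h(d, c, c), h(b, c, b)), f(b, b, b) ∨ d ∨ h(b, c, b) ∨ b, b ∨ f(b, c, d) ∨ h(b, d, b) ∨ c ∨ c ∨ b) ∨ h(h(d ∨ (d ∨ (c ∨ b)), b ∨ d ∨ (b ∨ c), c ∨ d), d ∨ c ∨ h(d, b, d) ∨ c ∨ h(c, b, b) ∨ c, h(d ∨ ((c ∨ d) ∨ b), (c ∨ d) ∨ b, h(c, d, b))))), b, c) ∨ b
  Inside:  f(c ∨ (d ∨ (f(h(h(d, b, c), h(d, c, c), h(b, c, b)), f(b, b, b) ∨ d ∨ h(b, c, b) ∨ b, b ∨ f(b, c, d) ∨ h(b, d, b) ∨ c ∨ c ∨ b) ∨ h(h(d ∨ (d ∨ (c ∨ b)), b ∨ d ∨ (b ∨ c), c ∨ d), d ∨ c ∨ h(d, b, d) ∨ c ∨ h(c, b, b) ∨ c, h(d ∨ ((c ∨ d) ∨ b), (c ∨ d) ∨ b, h(c, d, b))))), b, c)  →  f(c ∨ d ∨ f(h(h(d, b, c), h(d, c, c), h(b, c, b)), b ∨ d ∨ f(b, b, b) ∨ h(b, c, b), b ∨ b ∨ c ∨ c ∨ f(b, c, d) ∨ h(b, d, b)) ∨ h(h(b ∨ c ∨ d ∨ d, b ∨ b ∨ c ∨ d, c ∨ d), c ∨ c ∨ c ∨ d ∨ h(c, b, b) ∨ h(d, b, d), h(b ∨ c ∨ d ∨ d, b ∨ c ∨ d, h(c, d, b))), b, c)
  Order the arguments:  b ∨ b ∨ f(c ∨ d ∨ f(h(h(d, b, c), h(d, c, c), h(b, c, b)), b ∨ d ∨ f(b, b, b) ∨ h(b, c, b), b ∨ b ∨ c ∨ c ∨ f(b, c, d) ∨ h(b, d, b)) ∨ h(h(b ∨ c ∨ d ∨ d, b ∨ b ∨ c ∨ d, c ∨ d), c ∨ c ∨ c ∨ d ∨ h(c, b, b) ∨ h(d, b, d), h(b ∨ c ∨ d ∨ d, b ∨ c ∨ d, h(c, d, b))), b, c)
  Put back:  f(b ∨ b ∨ f(c ∨ d ∨ f(h(h(d, b, c), h(d, c, c), h(b, c, b)), b ∨ d ∨ f(b, b, b) ∨ h(b, c, b), b ∨ b ∨ c ∨ c ∨ f(b, c, d) ∨ h(b, d, b)) ∨ h(h(b ∨ c ∨ d ∨ d, b ∨ b ∨ c ∨ d, c ∨ d), c ∨ c ∨ c ∨ d ∨ h(c, b, b) ∨ h(d, b, d), h(b ∨ c ∨ d ∨ d, b ∨ c ∨ d, h(c, d, b))), b, c), d, c)
Right:  f(f(d ∨ f(f(b, b, b) ∨ (h(b, c, b) ∨ (b ∨ d)), h(h(d, b, c), h(d, c, c), h(b, c, b)), c ∨ f(b, c, d) ∨ b ∨ b ∨ h(b, d, b) ∨ c) ∨ h(h(b ∨ ((c ∨ d) ∨ d), (b ∨ c) ∨ b ∨ d, d ∨ c), c ∨ h(d, b, d) ∨ d ∨ c ∨ c ∨ h(c, b, b), h(b ∨ d ∨ c ∨ d, d ∨ b ∨ c, h(c, d, b))) ∨ c, b, c) ∨ (b ∨ b), d, c)
  Focus inside:  f(d ∨ f(f(b, b, b) ∨ (h(b, c, b) ∨ (b ∨ d)), h(h(d, b, c), h(d, c, c), h(b, c, b)), c ∨ f(b, c, d) ∨ b ∨ b ∨ h(b, d, b) ∨ c) ∨ h(h(b ∨ ((c ∨ d) ∨ d), (b ∨ c) ∨ b ∨ d, d ∨ c), c ∨ h(d, b, d) ∨ d ∨ c ∨ c ∨ h(c, b, b), h(b ∨ d ∨ c ∨ d, d ∨ b ∨ c, h(c, d, b))) ∨ c, b, c) ∨ (b ∨ b)
  Merge nested applications:  f(d ∨ f(f(b, b, b) ∨ (h(b, c, b) ∨ (b ∨ d)), h(h(d, b, c), h(d, c, c), h(b, c, b)), c ∨ f(b, c, d) ∨ b ∨ b ∨ h(b, d, b) ∨ c) ∨ h(h(b ∨ ((c ∨ d) ∨ d), (b ∨ c) ∨ b ∨ d, d ∨ c), c ∨ h(d, b, d) ∨ d ∨ c ∨ c ∨ h(c, b, b), h(b ∨ d ∨ c ∨ d, d ∨ b ∨ c, h(c, d, b))) ∨ c, b, c) ∨ b ∨ b
  Canonicalize subterm:  f(d ∨ f(f(b, b, b) ∨ (h(b, c, b) ∨ (b ∨ d)), h(h(d, b, c), h(d, c, c), h(b, c, b)), c ∨ f(b, c, d) ∨ b ∨ b ∨ h(b, d, b) ∨ c) ∨ h(h(b ∨ ((c ∨ d) ∨ d), (b ∨ c) ∨ b ∨ d, d ∨ c), c ∨ h(d, b, d) ∨ d ∨ c ∨ c ∨ h(c, b, b), h(b ∨ d ∨ c ∨ d, d ∨ b ∨ c, h(c, d, b))) ∨ c, b, c)  →  f(c ∨ d ∨ f(b ∨ d ∨ f(b, b, b) ∨ h(b, c, b), h(h(d, b, c), h(d, c, c), h(b, c, b)), b ∨ b ∨ c ∨ c ∨ f(b, c, d) ∨ h(b, d, b)) ∨ h(h(b ∨ c ∨ d ∨ d, b ∨ b ∨ c ∨ d, c ∨ d), c ∨ c ∨ c ∨ d ∨ h(c, b, b) ∨ h(d, b, d), h(b ∨ c ∨ d ∨ d, b ∨ c ∨ d, h(c, d, b))), b, c)
  Order the arguments:  b ∨ b ∨ f(c ∨ d ∨ f(b ∨ d ∨ f(b, b, b) ∨ h(b, c, b), h(h(d, b, c), h(d, c, c), h(b, c, b)), b ∨ b ∨ c ∨ c ∨ f(b, c, d) ∨ h(b, d, b)) ∨ h(h(b ∨ c ∨ d ∨ d, b ∨ b ∨ c ∨ d, c ∨ d), c ∨ c ∨ c ∨ d ∨ h(c, b, b) ∨ h(d, b, d), h(b ∨ c ∨ d ∨ d, b ∨ c ∨ d, h(c, d, b))), b, c)
  Reassemble:  f(b ∨ b ∨ f(c ∨ d ∨ f(b ∨ d ∨ f(b, b, b) ∨ h(b, c, b), h(h(d, b, c), h(d, c, c), h(b, c, b)), b ∨ b ∨ c ∨ c ∨ f(b, c, d) ∨ h(b, d, b)) ∨ h(h(b ∨ c ∨ d ∨ d, b ∨ b ∨ c ∨ d, c ∨ d), c ∨ c ∨ c ∨ d ∨ h(c, b, b) ∨ h(d, b, d), h(b ∨ c ∨ d ∨ d, b ∨ c ∨ d, h(c, d, b))), b, c), d, c)

Answer: no — f(b ∨ b ∨ f(c ∨ d ∨ f(h(h(d, b, c), h(d, c, c), h(b, c, b)), b ∨ d ∨ f(b, b, b) ∨ h(b, c, b), b ∨ b ∨ c ∨ c ∨ f(b, c, d) ∨ h(b, d, b)) ∨ h(h(b ∨ c ∨ d ∨ d, b ∨ b ∨ c ∨ d, c ∨ d), c ∨ c ∨ c ∨ d ∨ h(c, b, b) ∨ h(d, b, d), h(b ∨ c ∨ d ∨ d, b ∨ c ∨ d, h(c, d, b))), b, c), d, c) vs f(b ∨ b ∨ f(c ∨ d ∨ f(b ∨ d ∨ f(b, b, b) ∨ h(b, c, b), h(h(d, b, c), h(d, c, c), h(b, c, b)), b ∨ b ∨ c ∨ c ∨ f(b, c, d) ∨ h(b, d, b)) ∨ h(h(b ∨ c ∨ d ∨ d, b ∨ b ∨ c ∨ d, c ∨ d), c ∨ c ∨ c ∨ d ∨ h(c, b, b) ∨ h(d, b, d), h(b ∨ c ∨ d ∨ d, b ∨ c ∨ d, h(c, d, b))), b, c), d, c)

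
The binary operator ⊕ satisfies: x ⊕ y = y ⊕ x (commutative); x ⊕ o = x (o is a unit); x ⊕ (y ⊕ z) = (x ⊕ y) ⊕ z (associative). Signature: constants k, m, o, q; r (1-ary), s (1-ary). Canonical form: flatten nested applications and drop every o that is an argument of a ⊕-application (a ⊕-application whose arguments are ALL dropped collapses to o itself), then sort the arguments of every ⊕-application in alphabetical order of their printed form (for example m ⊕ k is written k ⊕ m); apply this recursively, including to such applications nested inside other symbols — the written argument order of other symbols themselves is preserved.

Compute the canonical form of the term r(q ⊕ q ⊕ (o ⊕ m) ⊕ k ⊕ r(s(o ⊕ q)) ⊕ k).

Work inside:  q ⊕ q ⊕ (o ⊕ m) ⊕ k ⊕ r(s(o ⊕ q)) ⊕ k
Flatten:  q ⊕ q ⊕ o ⊕ m ⊕ k ⊕ r(s(o ⊕ q)) ⊕ k
Canonicalize subterm:  r(s(o ⊕ q))  →  r(s(q))
Drop the unit:  drop o
Order the arguments:  k ⊕ k ⊕ m ⊕ q ⊕ q ⊕ r(s(q))
Reassemble:  r(k ⊕ k ⊕ m ⊕ q ⊕ q ⊕ r(s(q)))

Answer: r(k ⊕ k ⊕ m ⊕ q ⊕ q ⊕ r(s(q)))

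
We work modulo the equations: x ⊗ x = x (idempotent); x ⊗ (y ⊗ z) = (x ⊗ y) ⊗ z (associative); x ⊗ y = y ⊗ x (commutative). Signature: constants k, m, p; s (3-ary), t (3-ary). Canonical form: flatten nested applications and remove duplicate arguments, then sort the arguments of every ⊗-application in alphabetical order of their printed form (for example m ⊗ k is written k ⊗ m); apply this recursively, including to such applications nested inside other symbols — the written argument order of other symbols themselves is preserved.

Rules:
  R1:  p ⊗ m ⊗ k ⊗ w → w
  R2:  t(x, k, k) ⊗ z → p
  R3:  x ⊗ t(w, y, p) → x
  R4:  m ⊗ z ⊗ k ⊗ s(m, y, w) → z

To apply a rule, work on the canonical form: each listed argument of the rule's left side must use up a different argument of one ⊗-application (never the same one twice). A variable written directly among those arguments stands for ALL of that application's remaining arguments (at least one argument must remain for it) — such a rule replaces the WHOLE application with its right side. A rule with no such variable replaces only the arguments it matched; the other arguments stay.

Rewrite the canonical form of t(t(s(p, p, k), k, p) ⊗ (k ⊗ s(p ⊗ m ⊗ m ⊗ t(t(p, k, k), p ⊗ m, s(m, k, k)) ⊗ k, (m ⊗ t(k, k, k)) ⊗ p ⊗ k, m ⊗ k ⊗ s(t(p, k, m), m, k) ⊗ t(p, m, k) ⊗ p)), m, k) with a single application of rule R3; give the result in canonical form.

Canonical form:  t(k ⊗ s(k ⊗ m ⊗ p ⊗ t(t(p, k, k), m ⊗ p, s(m, k, k)), k ⊗ m ⊗ p ⊗ t(k, k, k), k ⊗ m ⊗ p ⊗ s(t(p, k, m), m, k) ⊗ t(p, m, k)) ⊗ t(s(p, p, k), k, p), m, k)
R3 matches:  uses t(s(p, p, k), k, p);  w := s(p, p, k), x := k ⊗ s(k ⊗ m ⊗ p ⊗ t(t(p, k, k), m ⊗ p, s(m, k, k)), k ⊗ m ⊗ p ⊗ t(k, k, k), k ⊗ m ⊗ p ⊗ s(t(p, k, m), m, k) ⊗ t(p, m, k)), y := k
The extension variable absorbs all remaining arguments, so the whole application is rewritten.
Giving:  t(k ⊗ s(k ⊗ m ⊗ p ⊗ t(t(p, k, k), m ⊗ p, s(m, k, k)), k ⊗ m ⊗ p ⊗ t(k, k, k), k ⊗ m ⊗ p ⊗ s(t(p, k, m), m, k) ⊗ t(p, m, k)), m, k)

Answer: t(k ⊗ s(k ⊗ m ⊗ p ⊗ t(t(p, k, k), m ⊗ p, s(m, k, k)), k ⊗ m ⊗ p ⊗ t(k, k, k), k ⊗ m ⊗ p ⊗ s(t(p, k, m), m, k) ⊗ t(p, m, k)), m, k)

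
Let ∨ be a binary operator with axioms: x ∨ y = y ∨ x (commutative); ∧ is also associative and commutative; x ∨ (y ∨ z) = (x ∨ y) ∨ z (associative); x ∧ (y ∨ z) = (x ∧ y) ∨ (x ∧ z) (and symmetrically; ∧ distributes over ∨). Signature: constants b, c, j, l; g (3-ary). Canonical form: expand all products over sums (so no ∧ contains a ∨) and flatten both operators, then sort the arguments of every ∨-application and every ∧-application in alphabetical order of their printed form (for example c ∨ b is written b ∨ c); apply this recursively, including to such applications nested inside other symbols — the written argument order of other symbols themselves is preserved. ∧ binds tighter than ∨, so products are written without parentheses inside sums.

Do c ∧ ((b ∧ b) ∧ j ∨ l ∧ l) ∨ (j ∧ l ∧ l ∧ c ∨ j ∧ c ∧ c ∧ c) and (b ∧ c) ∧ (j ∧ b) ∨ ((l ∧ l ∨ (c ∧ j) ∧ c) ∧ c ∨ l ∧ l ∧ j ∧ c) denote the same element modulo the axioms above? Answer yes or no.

Answer: yes — both canonical forms are b ∧ b ∧ c ∧ j ∨ c ∧ c ∧ c ∧ j ∨ c ∧ j ∧ l ∧ l ∨ c ∧ l ∧ l

Derivation:
Left:  c ∧ ((b ∧ b) ∧ j ∨ l ∧ l) ∨ (j ∧ l ∧ l ∧ c ∨ j ∧ c ∧ c ∧ c)
  Distribute:  b ∧ b ∧ c ∧ j ∨ c ∧ l ∧ l ∨ c ∧ j ∧ l ∧ l ∨ c ∧ c ∧ c ∧ j
  Sort arguments:  b ∧ b ∧ c ∧ j ∨ c ∧ c ∧ c ∧ j ∨ c ∧ j ∧ l ∧ l ∨ c ∧ l ∧ l
Right:  (b ∧ c) ∧ (j ∧ b) ∨ ((l ∧ l ∨ (c ∧ j) ∧ c) ∧ c ∨ l ∧ l ∧ j ∧ c)
  Expand products over sums:  b ∧ b ∧ c ∧ j ∨ c ∧ l ∧ l ∨ c ∧ c ∧ c ∧ j ∨ c ∧ j ∧ l ∧ l
  Sort arguments:  b ∧ b ∧ c ∧ j ∨ c ∧ c ∧ c ∧ j ∨ c ∧ j ∧ l ∧ l ∨ c ∧ l ∧ l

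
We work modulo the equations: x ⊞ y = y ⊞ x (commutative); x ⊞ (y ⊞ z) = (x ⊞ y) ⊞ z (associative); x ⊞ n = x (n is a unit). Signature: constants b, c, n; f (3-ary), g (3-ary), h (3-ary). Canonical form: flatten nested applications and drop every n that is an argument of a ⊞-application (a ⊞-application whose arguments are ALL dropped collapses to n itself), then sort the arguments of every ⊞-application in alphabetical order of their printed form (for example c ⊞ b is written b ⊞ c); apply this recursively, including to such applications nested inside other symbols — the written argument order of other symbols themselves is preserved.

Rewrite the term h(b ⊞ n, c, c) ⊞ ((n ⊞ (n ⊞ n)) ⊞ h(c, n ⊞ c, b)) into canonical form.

Answer: h(b, c, c) ⊞ h(c, c, b)

Derivation:
Merge nested applications:  h(b ⊞ n, c, c) ⊞ n ⊞ n ⊞ n ⊞ h(c, n ⊞ c, b)
Canonicalize subterm:  h(b ⊞ n, c, c)  →  h(b, c, c)
Canonicalize subterm:  h(c, n ⊞ c, b)  →  h(c, c, b)
Units out:  drop n (×3)
Order the arguments:  h(b, c, c) ⊞ h(c, c, b)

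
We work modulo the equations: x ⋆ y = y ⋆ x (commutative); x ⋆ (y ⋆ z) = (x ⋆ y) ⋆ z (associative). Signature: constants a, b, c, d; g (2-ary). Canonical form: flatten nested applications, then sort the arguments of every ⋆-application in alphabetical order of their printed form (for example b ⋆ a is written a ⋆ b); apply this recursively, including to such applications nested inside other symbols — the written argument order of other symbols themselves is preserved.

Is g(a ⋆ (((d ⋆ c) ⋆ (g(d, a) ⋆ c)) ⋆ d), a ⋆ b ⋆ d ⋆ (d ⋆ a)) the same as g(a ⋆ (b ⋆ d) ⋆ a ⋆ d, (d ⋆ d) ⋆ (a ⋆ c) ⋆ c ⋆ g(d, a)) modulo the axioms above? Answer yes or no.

Left:  g(a ⋆ (((d ⋆ c) ⋆ (g(d, a) ⋆ c)) ⋆ d), a ⋆ b ⋆ d ⋆ (d ⋆ a))
  Focus inside:  a ⋆ (((d ⋆ c) ⋆ (g(d, a) ⋆ c)) ⋆ d)
  Merge nested applications:  a ⋆ d ⋆ c ⋆ g(d, a) ⋆ c ⋆ d
  Sort:  a ⋆ c ⋆ c ⋆ d ⋆ d ⋆ g(d, a)
  Rebuild:  g(a ⋆ c ⋆ c ⋆ d ⋆ d ⋆ g(d, a), a ⋆ a ⋆ b ⋆ d ⋆ d)
Right:  g(a ⋆ (b ⋆ d) ⋆ a ⋆ d, (d ⋆ d) ⋆ (a ⋆ c) ⋆ c ⋆ g(d, a))
  Work inside:  (d ⋆ d) ⋆ (a ⋆ c) ⋆ c ⋆ g(d, a)
  Un-nest:  d ⋆ d ⋆ a ⋆ c ⋆ c ⋆ g(d, a)
  Order the arguments:  a ⋆ c ⋆ c ⋆ d ⋆ d ⋆ g(d, a)
  Reassemble:  g(a ⋆ a ⋆ b ⋆ d ⋆ d, a ⋆ c ⋆ c ⋆ d ⋆ d ⋆ g(d, a))

Answer: no — g(a ⋆ c ⋆ c ⋆ d ⋆ d ⋆ g(d, a), a ⋆ a ⋆ b ⋆ d ⋆ d) vs g(a ⋆ a ⋆ b ⋆ d ⋆ d, a ⋆ c ⋆ c ⋆ d ⋆ d ⋆ g(d, a))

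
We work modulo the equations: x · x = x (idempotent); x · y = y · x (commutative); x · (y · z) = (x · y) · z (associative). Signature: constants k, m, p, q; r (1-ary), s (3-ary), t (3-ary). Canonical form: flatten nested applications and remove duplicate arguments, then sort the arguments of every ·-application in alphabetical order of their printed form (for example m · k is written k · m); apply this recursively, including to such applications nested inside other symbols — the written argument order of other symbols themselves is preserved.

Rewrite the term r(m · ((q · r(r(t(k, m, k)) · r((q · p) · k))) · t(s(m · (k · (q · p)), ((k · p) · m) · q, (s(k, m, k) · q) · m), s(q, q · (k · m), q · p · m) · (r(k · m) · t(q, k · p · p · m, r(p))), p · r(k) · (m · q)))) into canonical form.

Answer: r(m · q · r(r(k · p · q) · r(t(k, m, k))) · t(s(k · m · p · q, k · m · p · q, m · q · s(k, m, k)), r(k · m) · s(q, k · m · q, m · p · q) · t(q, k · m · p, r(p)), m · p · q · r(k)))

Derivation:
Work inside:  m · ((q · r(r(t(k, m, k)) · r((q · p) · k))) · t(s(m · (k · (q · p)), ((k · p) · m) · q, (s(k, m, k) · q) · m), s(q, q · (k · m), q · p · m) · (r(k · m) · t(q, k · p · p · m, r(p))), p · r(k) · (m · q)))
Flatten:  m · q · r(r(t(k, m, k)) · r((q · p) · k)) · t(s(m · (k · (q · p)), ((k · p) · m) · q, (s(k, m, k) · q) · m), s(q, q · (k · m), q · p · m) · (r(k · m) · t(q, k · p · p · m, r(p))), p · r(k) · (m · q))
Canonicalize subterm:  r(r(t(k, m, k)) · r((q · p) · k))  →  r(r(k · p · q) · r(t(k, m, k)))
Canonicalize subterm:  t(s(m · (k · (q · p)), ((k · p) · m) · q, (s(k, m, k) · q) · m), s(q, q · (k · m), q · p · m) · (r(k · m) · t(q, k · p · p · m, r(p))), p · r(k) · (m · q))  →  t(s(k · m · p · q, k · m · p · q, m · q · s(k, m, k)), r(k · m) · s(q, k · m · q, m · p · q) · t(q, k · m · p, r(p)), m · p · q · r(k))
Sort:  m · q · r(r(k · p · q) · r(t(k, m, k))) · t(s(k · m · p · q, k · m · p · q, m · q · s(k, m, k)), r(k · m) · s(q, k · m · q, m · p · q) · t(q, k · m · p, r(p)), m · p · q · r(k))
Reassemble:  r(m · q · r(r(k · p · q) · r(t(k, m, k))) · t(s(k · m · p · q, k · m · p · q, m · q · s(k, m, k)), r(k · m) · s(q, k · m · q, m · p · q) · t(q, k · m · p, r(p)), m · p · q · r(k)))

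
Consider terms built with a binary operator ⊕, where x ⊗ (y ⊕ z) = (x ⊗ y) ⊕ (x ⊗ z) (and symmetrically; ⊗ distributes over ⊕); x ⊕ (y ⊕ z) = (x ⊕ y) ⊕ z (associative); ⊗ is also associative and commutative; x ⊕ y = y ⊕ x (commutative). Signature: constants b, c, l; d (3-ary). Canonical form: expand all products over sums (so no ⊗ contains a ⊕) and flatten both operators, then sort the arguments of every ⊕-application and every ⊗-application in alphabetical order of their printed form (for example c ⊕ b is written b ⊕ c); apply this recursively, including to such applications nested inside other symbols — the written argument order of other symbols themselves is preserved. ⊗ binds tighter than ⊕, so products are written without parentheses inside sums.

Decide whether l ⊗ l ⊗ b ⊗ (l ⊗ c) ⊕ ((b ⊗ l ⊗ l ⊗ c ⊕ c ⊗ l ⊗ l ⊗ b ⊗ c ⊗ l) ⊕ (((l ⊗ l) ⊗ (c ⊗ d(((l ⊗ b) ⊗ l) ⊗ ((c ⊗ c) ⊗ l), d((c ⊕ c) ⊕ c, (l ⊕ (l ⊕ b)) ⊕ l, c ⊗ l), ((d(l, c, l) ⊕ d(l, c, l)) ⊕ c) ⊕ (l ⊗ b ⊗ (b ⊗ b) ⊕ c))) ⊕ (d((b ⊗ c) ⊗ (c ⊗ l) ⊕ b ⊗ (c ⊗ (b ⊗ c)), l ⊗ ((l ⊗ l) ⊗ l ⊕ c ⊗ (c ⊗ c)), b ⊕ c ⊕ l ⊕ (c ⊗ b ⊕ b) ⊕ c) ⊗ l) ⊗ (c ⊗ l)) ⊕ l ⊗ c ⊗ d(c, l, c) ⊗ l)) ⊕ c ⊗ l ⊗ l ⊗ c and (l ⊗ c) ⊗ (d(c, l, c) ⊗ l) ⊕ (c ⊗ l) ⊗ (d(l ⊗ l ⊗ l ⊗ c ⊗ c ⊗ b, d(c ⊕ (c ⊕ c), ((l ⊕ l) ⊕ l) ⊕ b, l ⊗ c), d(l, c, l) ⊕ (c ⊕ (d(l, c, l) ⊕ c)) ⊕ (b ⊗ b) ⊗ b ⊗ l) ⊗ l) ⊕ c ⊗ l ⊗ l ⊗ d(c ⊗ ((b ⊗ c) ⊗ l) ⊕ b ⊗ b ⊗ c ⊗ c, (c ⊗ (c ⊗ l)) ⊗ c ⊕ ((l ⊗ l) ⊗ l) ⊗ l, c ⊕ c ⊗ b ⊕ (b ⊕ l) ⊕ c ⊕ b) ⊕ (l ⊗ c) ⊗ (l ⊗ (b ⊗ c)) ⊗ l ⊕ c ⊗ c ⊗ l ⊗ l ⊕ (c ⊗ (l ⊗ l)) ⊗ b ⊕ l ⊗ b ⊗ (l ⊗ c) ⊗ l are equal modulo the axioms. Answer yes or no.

Answer: yes — both canonical forms are b ⊗ c ⊗ c ⊗ l ⊗ l ⊗ l ⊕ b ⊗ c ⊗ l ⊗ l ⊕ b ⊗ c ⊗ l ⊗ l ⊗ l ⊕ c ⊗ c ⊗ l ⊗ l ⊕ c ⊗ d(b ⊗ b ⊗ c ⊗ c ⊕ b ⊗ c ⊗ c ⊗ l, c ⊗ c ⊗ c ⊗ l ⊕ l ⊗ l ⊗ l ⊗ l, b ⊕ b ⊕ b ⊗ c ⊕ c ⊕ c ⊕ l) ⊗ l ⊗ l ⊕ c ⊗ d(b ⊗ c ⊗ c ⊗ l ⊗ l ⊗ l, d(c ⊕ c ⊕ c, b ⊕ l ⊕ l ⊕ l, c ⊗ l), b ⊗ b ⊗ b ⊗ l ⊕ c ⊕ c ⊕ d(l, c, l) ⊕ d(l, c, l)) ⊗ l ⊗ l ⊕ c ⊗ d(c, l, c) ⊗ l ⊗ l

Derivation:
Left:  l ⊗ l ⊗ b ⊗ (l ⊗ c) ⊕ ((b ⊗ l ⊗ l ⊗ c ⊕ c ⊗ l ⊗ l ⊗ b ⊗ c ⊗ l) ⊕ (((l ⊗ l) ⊗ (c ⊗ d(((l ⊗ b) ⊗ l) ⊗ ((c ⊗ c) ⊗ l), d((c ⊕ c) ⊕ c, (l ⊕ (l ⊕ b)) ⊕ l, c ⊗ l), ((d(l, c, l) ⊕ d(l, c, l)) ⊕ c) ⊕ (l ⊗ b ⊗ (b ⊗ b) ⊕ c))) ⊕ (d((b ⊗ c) ⊗ (c ⊗ l) ⊕ b ⊗ (c ⊗ (b ⊗ c)), l ⊗ ((l ⊗ l) ⊗ l ⊕ c ⊗ (c ⊗ c)), b ⊕ c ⊕ l ⊕ (c ⊗ b ⊕ b) ⊕ c) ⊗ l) ⊗ (c ⊗ l)) ⊕ l ⊗ c ⊗ d(c, l, c) ⊗ l)) ⊕ c ⊗ l ⊗ l ⊗ c
  Expand:  b ⊗ c ⊗ l ⊗ l ⊗ l ⊕ b ⊗ c ⊗ l ⊗ l ⊕ b ⊗ c ⊗ c ⊗ l ⊗ l ⊗ l ⊕ c ⊗ d(b ⊗ c ⊗ c ⊗ l ⊗ l ⊗ l, d(c ⊕ c ⊕ c, b ⊕ l ⊕ l ⊕ l, c ⊗ l), b ⊗ b ⊗ b ⊗ l ⊕ c ⊕ c ⊕ d(l, c, l) ⊕ d(l, c, l)) ⊗ l ⊗ l ⊕ c ⊗ d(b ⊗ b ⊗ c ⊗ c ⊕ b ⊗ c ⊗ c ⊗ l, c ⊗ c ⊗ c ⊗ l ⊕ l ⊗ l ⊗ l ⊗ l, b ⊕ b ⊕ b ⊗ c ⊕ c ⊕ c ⊕ l) ⊗ l ⊗ l ⊕ c ⊗ d(c, l, c) ⊗ l ⊗ l ⊕ c ⊗ c ⊗ l ⊗ l
  Sort arguments:  b ⊗ c ⊗ c ⊗ l ⊗ l ⊗ l ⊕ b ⊗ c ⊗ l ⊗ l ⊕ b ⊗ c ⊗ l ⊗ l ⊗ l ⊕ c ⊗ c ⊗ l ⊗ l ⊕ c ⊗ d(b ⊗ b ⊗ c ⊗ c ⊕ b ⊗ c ⊗ c ⊗ l, c ⊗ c ⊗ c ⊗ l ⊕ l ⊗ l ⊗ l ⊗ l, b ⊕ b ⊕ b ⊗ c ⊕ c ⊕ c ⊕ l) ⊗ l ⊗ l ⊕ c ⊗ d(b ⊗ c ⊗ c ⊗ l ⊗ l ⊗ l, d(c ⊕ c ⊕ c, b ⊕ l ⊕ l ⊕ l, c ⊗ l), b ⊗ b ⊗ b ⊗ l ⊕ c ⊕ c ⊕ d(l, c, l) ⊕ d(l, c, l)) ⊗ l ⊗ l ⊕ c ⊗ d(c, l, c) ⊗ l ⊗ l
Right:  (l ⊗ c) ⊗ (d(c, l, c) ⊗ l) ⊕ (c ⊗ l) ⊗ (d(l ⊗ l ⊗ l ⊗ c ⊗ c ⊗ b, d(c ⊕ (c ⊕ c), ((l ⊕ l) ⊕ l) ⊕ b, l ⊗ c), d(l, c, l) ⊕ (c ⊕ (d(l, c, l) ⊕ c)) ⊕ (b ⊗ b) ⊗ b ⊗ l) ⊗ l) ⊕ c ⊗ l ⊗ l ⊗ d(c ⊗ ((b ⊗ c) ⊗ l) ⊕ b ⊗ b ⊗ c ⊗ c, (c ⊗ (c ⊗ l)) ⊗ c ⊕ ((l ⊗ l) ⊗ l) ⊗ l, c ⊕ c ⊗ b ⊕ (b ⊕ l) ⊕ c ⊕ b) ⊕ (l ⊗ c) ⊗ (l ⊗ (b ⊗ c)) ⊗ l ⊕ c ⊗ c ⊗ l ⊗ l ⊕ (c ⊗ (l ⊗ l)) ⊗ b ⊕ l ⊗ b ⊗ (l ⊗ c) ⊗ l
  Un-nest:  c ⊗ d(c, l, c) ⊗ l ⊗ l ⊕ c ⊗ d(b ⊗ c ⊗ c ⊗ l ⊗ l ⊗ l, d(c ⊕ c ⊕ c, b ⊕ l ⊕ l ⊕ l, c ⊗ l), b ⊗ b ⊗ b ⊗ l ⊕ c ⊕ c ⊕ d(l, c, l) ⊕ d(l, c, l)) ⊗ l ⊗ l ⊕ c ⊗ d(b ⊗ b ⊗ c ⊗ c ⊕ b ⊗ c ⊗ c ⊗ l, c ⊗ c ⊗ c ⊗ l ⊕ l ⊗ l ⊗ l ⊗ l, b ⊕ b ⊕ b ⊗ c ⊕ c ⊕ c ⊕ l) ⊗ l ⊗ l ⊕ b ⊗ c ⊗ c ⊗ l ⊗ l ⊗ l ⊕ c ⊗ c ⊗ l ⊗ l ⊕ b ⊗ c ⊗ l ⊗ l ⊕ b ⊗ c ⊗ l ⊗ l ⊗ l
  Order the arguments:  b ⊗ c ⊗ c ⊗ l ⊗ l ⊗ l ⊕ b ⊗ c ⊗ l ⊗ l ⊕ b ⊗ c ⊗ l ⊗ l ⊗ l ⊕ c ⊗ c ⊗ l ⊗ l ⊕ c ⊗ d(b ⊗ b ⊗ c ⊗ c ⊕ b ⊗ c ⊗ c ⊗ l, c ⊗ c ⊗ c ⊗ l ⊕ l ⊗ l ⊗ l ⊗ l, b ⊕ b ⊕ b ⊗ c ⊕ c ⊕ c ⊕ l) ⊗ l ⊗ l ⊕ c ⊗ d(b ⊗ c ⊗ c ⊗ l ⊗ l ⊗ l, d(c ⊕ c ⊕ c, b ⊕ l ⊕ l ⊕ l, c ⊗ l), b ⊗ b ⊗ b ⊗ l ⊕ c ⊕ c ⊕ d(l, c, l) ⊕ d(l, c, l)) ⊗ l ⊗ l ⊕ c ⊗ d(c, l, c) ⊗ l ⊗ l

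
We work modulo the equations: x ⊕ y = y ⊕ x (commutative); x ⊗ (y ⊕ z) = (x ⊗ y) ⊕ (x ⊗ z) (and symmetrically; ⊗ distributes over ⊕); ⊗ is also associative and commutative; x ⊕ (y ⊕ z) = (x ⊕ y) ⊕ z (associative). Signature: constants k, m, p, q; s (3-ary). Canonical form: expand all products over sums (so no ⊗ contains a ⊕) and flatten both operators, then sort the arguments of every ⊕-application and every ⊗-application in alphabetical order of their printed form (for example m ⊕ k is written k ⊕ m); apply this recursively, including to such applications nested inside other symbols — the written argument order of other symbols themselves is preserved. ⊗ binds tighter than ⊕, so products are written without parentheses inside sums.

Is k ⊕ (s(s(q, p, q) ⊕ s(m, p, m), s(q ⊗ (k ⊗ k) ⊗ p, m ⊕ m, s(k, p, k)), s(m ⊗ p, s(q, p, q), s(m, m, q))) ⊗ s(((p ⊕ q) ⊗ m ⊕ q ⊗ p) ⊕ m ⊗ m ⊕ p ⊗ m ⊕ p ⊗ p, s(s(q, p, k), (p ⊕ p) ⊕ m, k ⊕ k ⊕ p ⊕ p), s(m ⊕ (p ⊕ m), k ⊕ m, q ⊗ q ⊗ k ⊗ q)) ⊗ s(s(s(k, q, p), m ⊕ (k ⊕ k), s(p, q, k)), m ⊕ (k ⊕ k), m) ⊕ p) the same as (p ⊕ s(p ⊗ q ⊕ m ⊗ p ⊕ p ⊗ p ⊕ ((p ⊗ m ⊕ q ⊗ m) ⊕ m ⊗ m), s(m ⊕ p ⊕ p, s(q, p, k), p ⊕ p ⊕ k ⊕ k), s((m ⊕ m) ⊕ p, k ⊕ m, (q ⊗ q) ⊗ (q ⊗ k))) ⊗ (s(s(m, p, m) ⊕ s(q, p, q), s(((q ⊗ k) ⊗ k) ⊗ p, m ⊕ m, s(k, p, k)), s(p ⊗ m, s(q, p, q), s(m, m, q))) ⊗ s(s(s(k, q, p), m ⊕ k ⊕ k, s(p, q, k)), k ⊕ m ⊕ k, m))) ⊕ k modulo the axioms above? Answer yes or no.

Left:  k ⊕ (s(s(q, p, q) ⊕ s(m, p, m), s(q ⊗ (k ⊗ k) ⊗ p, m ⊕ m, s(k, p, k)), s(m ⊗ p, s(q, p, q), s(m, m, q))) ⊗ s(((p ⊕ q) ⊗ m ⊕ q ⊗ p) ⊕ m ⊗ m ⊕ p ⊗ m ⊕ p ⊗ p, s(s(q, p, k), (p ⊕ p) ⊕ m, k ⊕ k ⊕ p ⊕ p), s(m ⊕ (p ⊕ m), k ⊕ m, q ⊗ q ⊗ k ⊗ q)) ⊗ s(s(s(k, q, p), m ⊕ (k ⊕ k), s(p, q, k)), m ⊕ (k ⊕ k), m) ⊕ p)
  Distribute:  k ⊕ s(m ⊗ m ⊕ m ⊗ p ⊕ m ⊗ p ⊕ m ⊗ q ⊕ p ⊗ p ⊕ p ⊗ q, s(s(q, p, k), m ⊕ p ⊕ p, k ⊕ k ⊕ p ⊕ p), s(m ⊕ m ⊕ p, k ⊕ m, k ⊗ q ⊗ q ⊗ q)) ⊗ s(s(m, p, m) ⊕ s(q, p, q), s(k ⊗ k ⊗ p ⊗ q, m ⊕ m, s(k, p, k)), s(m ⊗ p, s(q, p, q), s(m, m, q))) ⊗ s(s(s(k, q, p), k ⊕ k ⊕ m, s(p, q, k)), k ⊕ k ⊕ m, m) ⊕ p
  Order the arguments:  k ⊕ p ⊕ s(m ⊗ m ⊕ m ⊗ p ⊕ m ⊗ p ⊕ m ⊗ q ⊕ p ⊗ p ⊕ p ⊗ q, s(s(q, p, k), m ⊕ p ⊕ p, k ⊕ k ⊕ p ⊕ p), s(m ⊕ m ⊕ p, k ⊕ m, k ⊗ q ⊗ q ⊗ q)) ⊗ s(s(m, p, m) ⊕ s(q, p, q), s(k ⊗ k ⊗ p ⊗ q, m ⊕ m, s(k, p, k)), s(m ⊗ p, s(q, p, q), s(m, m, q))) ⊗ s(s(s(k, q, p), k ⊕ k ⊕ m, s(p, q, k)), k ⊕ k ⊕ m, m)
Right:  (p ⊕ s(p ⊗ q ⊕ m ⊗ p ⊕ p ⊗ p ⊕ ((p ⊗ m ⊕ q ⊗ m) ⊕ m ⊗ m), s(m ⊕ p ⊕ p, s(q, p, k), p ⊕ p ⊕ k ⊕ k), s((m ⊕ m) ⊕ p, k ⊕ m, (q ⊗ q) ⊗ (q ⊗ k))) ⊗ (s(s(m, p, m) ⊕ s(q, p, q), s(((q ⊗ k) ⊗ k) ⊗ p, m ⊕ m, s(k, p, k)), s(p ⊗ m, s(q, p, q), s(m, m, q))) ⊗ s(s(s(k, q, p), m ⊕ k ⊕ k, s(p, q, k)), k ⊕ m ⊕ k, m))) ⊕ k
  Un-nest:  p ⊕ s(m ⊗ m ⊕ m ⊗ p ⊕ m ⊗ p ⊕ m ⊗ q ⊕ p ⊗ p ⊕ p ⊗ q, s(m ⊕ p ⊕ p, s(q, p, k), k ⊕ k ⊕ p ⊕ p), s(m ⊕ m ⊕ p, k ⊕ m, k ⊗ q ⊗ q ⊗ q)) ⊗ s(s(m, p, m) ⊕ s(q, p, q), s(k ⊗ k ⊗ p ⊗ q, m ⊕ m, s(k, p, k)), s(m ⊗ p, s(q, p, q), s(m, m, q))) ⊗ s(s(s(k, q, p), k ⊕ k ⊕ m, s(p, q, k)), k ⊕ k ⊕ m, m) ⊕ k
  Order the arguments:  k ⊕ p ⊕ s(m ⊗ m ⊕ m ⊗ p ⊕ m ⊗ p ⊕ m ⊗ q ⊕ p ⊗ p ⊕ p ⊗ q, s(m ⊕ p ⊕ p, s(q, p, k), k ⊕ k ⊕ p ⊕ p), s(m ⊕ m ⊕ p, k ⊕ m, k ⊗ q ⊗ q ⊗ q)) ⊗ s(s(m, p, m) ⊕ s(q, p, q), s(k ⊗ k ⊗ p ⊗ q, m ⊕ m, s(k, p, k)), s(m ⊗ p, s(q, p, q), s(m, m, q))) ⊗ s(s(s(k, q, p), k ⊕ k ⊕ m, s(p, q, k)), k ⊕ k ⊕ m, m)

Answer: no — k ⊕ p ⊕ s(m ⊗ m ⊕ m ⊗ p ⊕ m ⊗ p ⊕ m ⊗ q ⊕ p ⊗ p ⊕ p ⊗ q, s(s(q, p, k), m ⊕ p ⊕ p, k ⊕ k ⊕ p ⊕ p), s(m ⊕ m ⊕ p, k ⊕ m, k ⊗ q ⊗ q ⊗ q)) ⊗ s(s(m, p, m) ⊕ s(q, p, q), s(k ⊗ k ⊗ p ⊗ q, m ⊕ m, s(k, p, k)), s(m ⊗ p, s(q, p, q), s(m, m, q))) ⊗ s(s(s(k, q, p), k ⊕ k ⊕ m, s(p, q, k)), k ⊕ k ⊕ m, m) vs k ⊕ p ⊕ s(m ⊗ m ⊕ m ⊗ p ⊕ m ⊗ p ⊕ m ⊗ q ⊕ p ⊗ p ⊕ p ⊗ q, s(m ⊕ p ⊕ p, s(q, p, k), k ⊕ k ⊕ p ⊕ p), s(m ⊕ m ⊕ p, k ⊕ m, k ⊗ q ⊗ q ⊗ q)) ⊗ s(s(m, p, m) ⊕ s(q, p, q), s(k ⊗ k ⊗ p ⊗ q, m ⊕ m, s(k, p, k)), s(m ⊗ p, s(q, p, q), s(m, m, q))) ⊗ s(s(s(k, q, p), k ⊕ k ⊕ m, s(p, q, k)), k ⊕ k ⊕ m, m)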